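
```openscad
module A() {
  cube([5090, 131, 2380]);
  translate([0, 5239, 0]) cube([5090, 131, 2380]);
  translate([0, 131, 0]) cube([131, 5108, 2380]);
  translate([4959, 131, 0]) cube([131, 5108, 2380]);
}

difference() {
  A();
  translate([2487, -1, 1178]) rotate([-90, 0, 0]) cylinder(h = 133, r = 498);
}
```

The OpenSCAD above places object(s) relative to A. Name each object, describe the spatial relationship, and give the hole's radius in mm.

A is a house frame. The house frame has a circular hole through its front wall. The hole's radius is 498 mm.

The subtracted cylinder has r = 498 mm.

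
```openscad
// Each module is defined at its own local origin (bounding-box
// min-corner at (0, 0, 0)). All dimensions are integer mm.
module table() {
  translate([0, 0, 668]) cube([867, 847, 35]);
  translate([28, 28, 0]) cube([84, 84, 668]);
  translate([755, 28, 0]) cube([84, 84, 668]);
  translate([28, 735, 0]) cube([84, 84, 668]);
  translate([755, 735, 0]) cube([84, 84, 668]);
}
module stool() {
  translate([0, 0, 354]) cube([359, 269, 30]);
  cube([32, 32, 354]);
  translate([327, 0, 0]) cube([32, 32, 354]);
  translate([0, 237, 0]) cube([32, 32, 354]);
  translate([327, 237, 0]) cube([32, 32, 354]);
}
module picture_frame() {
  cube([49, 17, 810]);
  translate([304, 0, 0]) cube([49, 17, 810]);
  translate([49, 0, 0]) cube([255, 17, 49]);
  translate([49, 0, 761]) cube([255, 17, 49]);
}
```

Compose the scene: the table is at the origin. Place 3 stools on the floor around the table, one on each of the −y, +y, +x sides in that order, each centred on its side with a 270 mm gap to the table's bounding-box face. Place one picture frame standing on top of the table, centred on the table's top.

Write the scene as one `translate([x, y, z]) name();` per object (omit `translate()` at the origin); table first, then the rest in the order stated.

table();
translate([254, -539, 0]) stool();
translate([254, 1117, 0]) stool();
translate([1137, 289, 0]) stool();
translate([257, 415, 703]) picture_frame();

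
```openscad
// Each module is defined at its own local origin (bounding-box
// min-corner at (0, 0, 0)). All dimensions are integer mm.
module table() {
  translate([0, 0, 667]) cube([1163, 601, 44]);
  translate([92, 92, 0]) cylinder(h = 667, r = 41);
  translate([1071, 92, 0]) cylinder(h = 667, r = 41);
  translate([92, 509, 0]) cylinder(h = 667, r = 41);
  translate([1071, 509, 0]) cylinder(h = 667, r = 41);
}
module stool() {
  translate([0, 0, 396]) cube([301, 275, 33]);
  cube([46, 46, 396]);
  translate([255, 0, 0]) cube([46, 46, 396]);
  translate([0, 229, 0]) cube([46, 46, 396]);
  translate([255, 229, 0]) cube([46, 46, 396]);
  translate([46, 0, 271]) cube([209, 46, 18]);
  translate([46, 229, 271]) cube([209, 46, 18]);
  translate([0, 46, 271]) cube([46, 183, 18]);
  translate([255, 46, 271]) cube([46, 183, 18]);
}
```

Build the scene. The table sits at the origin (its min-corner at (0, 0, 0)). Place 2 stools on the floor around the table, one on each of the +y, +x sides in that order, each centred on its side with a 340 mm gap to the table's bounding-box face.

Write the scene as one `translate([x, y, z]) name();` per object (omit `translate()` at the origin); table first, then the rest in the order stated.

table();
translate([431, 941, 0]) stool();
translate([1503, 163, 0]) stool();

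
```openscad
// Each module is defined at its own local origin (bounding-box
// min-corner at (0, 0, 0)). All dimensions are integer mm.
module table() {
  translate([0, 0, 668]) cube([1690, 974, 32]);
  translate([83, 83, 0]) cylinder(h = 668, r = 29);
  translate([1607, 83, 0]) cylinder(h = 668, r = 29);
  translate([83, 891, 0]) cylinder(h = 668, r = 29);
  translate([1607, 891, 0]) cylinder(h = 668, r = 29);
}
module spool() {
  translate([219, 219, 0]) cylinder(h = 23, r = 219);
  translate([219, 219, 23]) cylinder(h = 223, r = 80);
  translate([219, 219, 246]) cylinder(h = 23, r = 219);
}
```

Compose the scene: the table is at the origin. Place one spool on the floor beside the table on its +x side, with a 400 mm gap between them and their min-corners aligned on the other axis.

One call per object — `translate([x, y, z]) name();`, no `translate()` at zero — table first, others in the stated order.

table();
translate([2090, 0, 0]) spool();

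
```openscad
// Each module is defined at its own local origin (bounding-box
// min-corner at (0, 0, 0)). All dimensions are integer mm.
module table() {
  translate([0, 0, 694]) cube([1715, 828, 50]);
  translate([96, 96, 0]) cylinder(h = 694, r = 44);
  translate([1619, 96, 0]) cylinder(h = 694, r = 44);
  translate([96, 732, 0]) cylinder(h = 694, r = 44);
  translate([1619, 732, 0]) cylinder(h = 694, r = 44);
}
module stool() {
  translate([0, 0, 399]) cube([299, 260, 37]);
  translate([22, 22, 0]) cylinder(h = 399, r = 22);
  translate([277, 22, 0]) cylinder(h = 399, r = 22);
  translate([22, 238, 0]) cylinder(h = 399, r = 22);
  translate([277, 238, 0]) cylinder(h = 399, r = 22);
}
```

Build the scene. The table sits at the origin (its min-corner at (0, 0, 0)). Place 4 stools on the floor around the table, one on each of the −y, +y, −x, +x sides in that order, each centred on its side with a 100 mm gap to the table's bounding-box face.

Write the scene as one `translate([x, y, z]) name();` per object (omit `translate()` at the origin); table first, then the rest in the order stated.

table();
translate([708, -360, 0]) stool();
translate([708, 928, 0]) stool();
translate([-399, 284, 0]) stool();
translate([1815, 284, 0]) stool();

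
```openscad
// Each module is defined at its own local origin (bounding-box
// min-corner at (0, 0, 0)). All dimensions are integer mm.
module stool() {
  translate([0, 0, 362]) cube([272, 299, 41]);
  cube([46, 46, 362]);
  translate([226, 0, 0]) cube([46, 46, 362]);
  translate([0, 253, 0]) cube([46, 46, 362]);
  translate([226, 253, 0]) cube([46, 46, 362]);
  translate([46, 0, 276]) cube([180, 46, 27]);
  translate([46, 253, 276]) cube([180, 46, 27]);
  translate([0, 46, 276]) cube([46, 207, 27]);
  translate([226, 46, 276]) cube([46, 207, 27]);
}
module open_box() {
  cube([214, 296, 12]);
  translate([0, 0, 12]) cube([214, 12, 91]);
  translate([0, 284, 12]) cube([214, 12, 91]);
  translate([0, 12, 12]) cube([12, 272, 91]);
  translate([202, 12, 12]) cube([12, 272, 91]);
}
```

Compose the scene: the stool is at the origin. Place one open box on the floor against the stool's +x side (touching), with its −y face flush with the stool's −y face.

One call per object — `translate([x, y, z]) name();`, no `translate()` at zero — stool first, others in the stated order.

stool();
translate([272, 0, 0]) open_box();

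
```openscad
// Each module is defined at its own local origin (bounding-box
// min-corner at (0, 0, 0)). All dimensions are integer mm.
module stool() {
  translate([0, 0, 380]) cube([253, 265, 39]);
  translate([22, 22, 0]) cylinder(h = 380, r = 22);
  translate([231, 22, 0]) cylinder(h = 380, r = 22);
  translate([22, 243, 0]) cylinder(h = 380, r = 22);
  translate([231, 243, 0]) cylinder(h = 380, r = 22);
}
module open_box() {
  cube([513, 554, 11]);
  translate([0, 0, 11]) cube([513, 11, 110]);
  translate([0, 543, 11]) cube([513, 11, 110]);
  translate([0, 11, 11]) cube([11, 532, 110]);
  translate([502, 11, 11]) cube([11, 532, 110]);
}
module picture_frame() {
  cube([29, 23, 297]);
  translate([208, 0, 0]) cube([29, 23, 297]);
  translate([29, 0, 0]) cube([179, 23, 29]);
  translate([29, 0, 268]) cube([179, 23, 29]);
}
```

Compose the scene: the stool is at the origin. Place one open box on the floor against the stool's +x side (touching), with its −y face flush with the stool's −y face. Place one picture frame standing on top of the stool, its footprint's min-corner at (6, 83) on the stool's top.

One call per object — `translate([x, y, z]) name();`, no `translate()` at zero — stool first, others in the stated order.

stool();
translate([253, 0, 0]) open_box();
translate([6, 83, 419]) picture_frame();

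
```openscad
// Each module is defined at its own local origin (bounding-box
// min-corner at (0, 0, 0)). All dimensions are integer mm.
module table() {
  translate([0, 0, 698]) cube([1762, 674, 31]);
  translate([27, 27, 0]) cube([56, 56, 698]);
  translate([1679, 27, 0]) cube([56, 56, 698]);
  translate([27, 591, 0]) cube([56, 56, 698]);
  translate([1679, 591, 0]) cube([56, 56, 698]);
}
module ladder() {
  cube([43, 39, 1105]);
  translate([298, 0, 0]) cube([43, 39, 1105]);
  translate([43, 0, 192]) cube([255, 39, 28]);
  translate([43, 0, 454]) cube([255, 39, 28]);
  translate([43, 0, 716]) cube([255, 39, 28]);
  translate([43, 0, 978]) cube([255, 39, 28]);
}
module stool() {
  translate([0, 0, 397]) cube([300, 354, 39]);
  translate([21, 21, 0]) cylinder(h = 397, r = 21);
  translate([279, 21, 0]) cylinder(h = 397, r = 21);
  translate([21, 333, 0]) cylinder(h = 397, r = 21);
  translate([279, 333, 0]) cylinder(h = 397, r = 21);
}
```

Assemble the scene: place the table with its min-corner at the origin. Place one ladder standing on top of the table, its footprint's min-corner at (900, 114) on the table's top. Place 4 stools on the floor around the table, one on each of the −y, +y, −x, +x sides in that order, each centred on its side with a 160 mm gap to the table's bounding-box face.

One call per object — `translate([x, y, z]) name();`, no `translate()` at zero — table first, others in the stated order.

table();
translate([900, 114, 729]) ladder();
translate([731, -514, 0]) stool();
translate([731, 834, 0]) stool();
translate([-460, 160, 0]) stool();
translate([1922, 160, 0]) stool();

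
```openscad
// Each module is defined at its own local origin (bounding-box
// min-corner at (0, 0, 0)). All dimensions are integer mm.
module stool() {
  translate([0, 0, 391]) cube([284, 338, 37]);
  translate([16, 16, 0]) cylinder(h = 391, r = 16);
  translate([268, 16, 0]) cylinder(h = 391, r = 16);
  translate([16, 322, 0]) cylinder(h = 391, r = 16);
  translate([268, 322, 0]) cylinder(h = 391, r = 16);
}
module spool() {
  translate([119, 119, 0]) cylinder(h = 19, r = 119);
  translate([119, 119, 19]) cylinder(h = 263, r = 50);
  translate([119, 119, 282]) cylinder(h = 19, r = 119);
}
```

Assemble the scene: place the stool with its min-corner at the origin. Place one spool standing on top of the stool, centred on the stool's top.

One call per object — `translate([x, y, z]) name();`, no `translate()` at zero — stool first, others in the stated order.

stool();
translate([23, 50, 428]) spool();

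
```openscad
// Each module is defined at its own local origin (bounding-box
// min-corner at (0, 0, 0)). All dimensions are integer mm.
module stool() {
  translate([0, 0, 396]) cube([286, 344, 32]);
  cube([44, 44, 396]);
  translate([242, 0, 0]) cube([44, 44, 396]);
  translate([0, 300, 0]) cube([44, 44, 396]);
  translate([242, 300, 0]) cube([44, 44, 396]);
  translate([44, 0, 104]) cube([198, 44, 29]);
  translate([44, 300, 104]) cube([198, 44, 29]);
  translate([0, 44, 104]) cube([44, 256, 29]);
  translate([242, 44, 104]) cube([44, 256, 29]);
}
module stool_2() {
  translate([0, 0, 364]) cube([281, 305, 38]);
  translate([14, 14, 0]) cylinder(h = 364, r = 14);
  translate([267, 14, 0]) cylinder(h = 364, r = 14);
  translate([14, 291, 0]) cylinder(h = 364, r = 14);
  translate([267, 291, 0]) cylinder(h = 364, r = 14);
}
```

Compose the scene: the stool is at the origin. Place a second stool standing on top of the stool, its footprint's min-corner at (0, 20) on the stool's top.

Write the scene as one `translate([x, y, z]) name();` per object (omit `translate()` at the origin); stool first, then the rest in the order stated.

stool();
translate([0, 20, 428]) stool_2();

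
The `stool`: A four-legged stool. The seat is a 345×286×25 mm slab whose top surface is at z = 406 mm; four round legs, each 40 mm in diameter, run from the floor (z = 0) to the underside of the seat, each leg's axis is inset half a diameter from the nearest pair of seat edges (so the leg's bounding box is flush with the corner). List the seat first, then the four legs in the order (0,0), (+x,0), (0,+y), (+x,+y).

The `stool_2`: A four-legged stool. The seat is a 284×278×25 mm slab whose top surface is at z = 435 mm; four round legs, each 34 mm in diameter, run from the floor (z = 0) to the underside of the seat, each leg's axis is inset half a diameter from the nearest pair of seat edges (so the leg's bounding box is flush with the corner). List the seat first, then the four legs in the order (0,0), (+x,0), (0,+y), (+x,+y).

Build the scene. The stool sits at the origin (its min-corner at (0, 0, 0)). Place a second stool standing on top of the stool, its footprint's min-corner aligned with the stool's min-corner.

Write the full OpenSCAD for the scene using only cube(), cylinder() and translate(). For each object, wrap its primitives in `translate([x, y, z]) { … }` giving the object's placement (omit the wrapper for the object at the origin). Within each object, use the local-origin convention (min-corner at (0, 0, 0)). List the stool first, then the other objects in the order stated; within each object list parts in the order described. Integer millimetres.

translate([0, 0, 381]) cube([345, 286, 25]);
translate([20, 20, 0]) cylinder(h = 381, r = 20);
translate([325, 20, 0]) cylinder(h = 381, r = 20);
translate([20, 266, 0]) cylinder(h = 381, r = 20);
translate([325, 266, 0]) cylinder(h = 381, r = 20);
translate([0, 0, 406]) {
  translate([0, 0, 410]) cube([284, 278, 25]);
  translate([17, 17, 0]) cylinder(h = 410, r = 17);
  translate([267, 17, 0]) cylinder(h = 410, r = 17);
  translate([17, 261, 0]) cylinder(h = 410, r = 17);
  translate([267, 261, 0]) cylinder(h = 410, r = 17);
}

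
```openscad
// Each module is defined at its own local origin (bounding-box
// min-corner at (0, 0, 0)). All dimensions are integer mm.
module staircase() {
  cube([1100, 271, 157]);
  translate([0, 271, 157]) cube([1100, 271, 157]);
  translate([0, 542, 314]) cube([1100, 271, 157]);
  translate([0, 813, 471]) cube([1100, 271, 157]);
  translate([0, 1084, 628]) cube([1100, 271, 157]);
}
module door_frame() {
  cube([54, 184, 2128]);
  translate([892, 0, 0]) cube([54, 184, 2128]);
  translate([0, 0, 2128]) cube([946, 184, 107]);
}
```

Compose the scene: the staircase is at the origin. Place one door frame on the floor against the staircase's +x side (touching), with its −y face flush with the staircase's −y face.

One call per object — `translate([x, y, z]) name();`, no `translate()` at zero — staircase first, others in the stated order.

staircase();
translate([1100, 0, 0]) door_frame();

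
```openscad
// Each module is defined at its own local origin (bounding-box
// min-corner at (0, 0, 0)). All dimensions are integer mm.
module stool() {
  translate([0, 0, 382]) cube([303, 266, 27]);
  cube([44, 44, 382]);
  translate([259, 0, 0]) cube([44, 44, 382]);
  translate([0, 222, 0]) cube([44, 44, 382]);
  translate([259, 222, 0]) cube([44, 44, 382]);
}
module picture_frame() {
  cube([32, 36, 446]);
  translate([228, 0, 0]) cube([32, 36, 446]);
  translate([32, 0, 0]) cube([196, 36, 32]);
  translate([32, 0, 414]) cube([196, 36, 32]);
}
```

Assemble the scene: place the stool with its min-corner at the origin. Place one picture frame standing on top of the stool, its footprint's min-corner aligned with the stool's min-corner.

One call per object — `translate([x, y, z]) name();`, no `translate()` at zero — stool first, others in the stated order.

stool();
translate([0, 0, 409]) picture_frame();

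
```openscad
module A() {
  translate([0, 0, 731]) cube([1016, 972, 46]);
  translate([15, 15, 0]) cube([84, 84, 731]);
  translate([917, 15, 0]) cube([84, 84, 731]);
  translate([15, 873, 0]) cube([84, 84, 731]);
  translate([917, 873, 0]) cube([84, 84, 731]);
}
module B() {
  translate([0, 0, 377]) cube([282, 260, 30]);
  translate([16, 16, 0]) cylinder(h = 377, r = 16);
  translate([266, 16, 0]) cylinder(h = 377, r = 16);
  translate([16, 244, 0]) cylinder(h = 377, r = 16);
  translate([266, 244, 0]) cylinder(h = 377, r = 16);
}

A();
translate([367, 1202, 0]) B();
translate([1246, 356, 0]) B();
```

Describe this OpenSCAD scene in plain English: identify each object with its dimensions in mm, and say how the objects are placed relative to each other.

A is a table: top 1016 mm (x) × 972 mm (y), 46 mm thick, upper face at z = 777 mm, on four 84×84 mm square legs, each inset 15 mm from the nearest pair of top edges, running from z = 0 to the bottom of the top.

B is a simple wooden stool: a rectangular seat 282 mm (x) by 260 mm (y), 30 mm thick, top face at z = 407 mm, on four round legs, each 32 mm in diameter. The legs rest on z = 0, each leg's axis is inset half a diameter from the nearest pair of seat edges (so the leg's bounding box is flush with the corner).

Two stools sit around the table at the +y, +x sides.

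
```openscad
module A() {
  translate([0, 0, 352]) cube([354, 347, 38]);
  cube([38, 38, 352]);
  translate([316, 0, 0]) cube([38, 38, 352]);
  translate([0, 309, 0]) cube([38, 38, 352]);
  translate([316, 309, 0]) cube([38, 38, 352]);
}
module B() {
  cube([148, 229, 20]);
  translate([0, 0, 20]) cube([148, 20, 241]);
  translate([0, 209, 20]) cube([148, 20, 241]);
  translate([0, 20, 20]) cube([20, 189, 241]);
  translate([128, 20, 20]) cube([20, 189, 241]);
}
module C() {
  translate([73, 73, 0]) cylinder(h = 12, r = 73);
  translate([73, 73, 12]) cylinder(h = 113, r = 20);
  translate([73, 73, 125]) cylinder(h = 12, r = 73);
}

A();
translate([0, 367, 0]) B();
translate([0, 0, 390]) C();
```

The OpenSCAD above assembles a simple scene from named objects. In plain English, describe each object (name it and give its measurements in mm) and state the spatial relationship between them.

A is a simple wooden stool: a rectangular seat 354 mm (x) by 347 mm (y), 38 mm thick, top face at z = 390 mm, on four square legs, each 38×38 mm in cross-section. The legs rest on z = 0, each flush with a corner of the seat.

B is an open storage box with external size 148×229×261 mm and wall thickness 20 mm (the base is also 20 mm thick). The base covers the whole footprint; the four walls stand on the base, with the y-facing walls full-width and the x-facing walls fitting between their inner faces.

C is a spool: two coaxial disc flanges of radius 73 mm and thickness 12 mm, joined by a core cylinder of radius 20 mm and height 113 mm. The lower flange rests on z = 0 and the three cylinders share a vertical axis.

The open box is on the floor beside the stool on its +y side. The spool is on top of the stool.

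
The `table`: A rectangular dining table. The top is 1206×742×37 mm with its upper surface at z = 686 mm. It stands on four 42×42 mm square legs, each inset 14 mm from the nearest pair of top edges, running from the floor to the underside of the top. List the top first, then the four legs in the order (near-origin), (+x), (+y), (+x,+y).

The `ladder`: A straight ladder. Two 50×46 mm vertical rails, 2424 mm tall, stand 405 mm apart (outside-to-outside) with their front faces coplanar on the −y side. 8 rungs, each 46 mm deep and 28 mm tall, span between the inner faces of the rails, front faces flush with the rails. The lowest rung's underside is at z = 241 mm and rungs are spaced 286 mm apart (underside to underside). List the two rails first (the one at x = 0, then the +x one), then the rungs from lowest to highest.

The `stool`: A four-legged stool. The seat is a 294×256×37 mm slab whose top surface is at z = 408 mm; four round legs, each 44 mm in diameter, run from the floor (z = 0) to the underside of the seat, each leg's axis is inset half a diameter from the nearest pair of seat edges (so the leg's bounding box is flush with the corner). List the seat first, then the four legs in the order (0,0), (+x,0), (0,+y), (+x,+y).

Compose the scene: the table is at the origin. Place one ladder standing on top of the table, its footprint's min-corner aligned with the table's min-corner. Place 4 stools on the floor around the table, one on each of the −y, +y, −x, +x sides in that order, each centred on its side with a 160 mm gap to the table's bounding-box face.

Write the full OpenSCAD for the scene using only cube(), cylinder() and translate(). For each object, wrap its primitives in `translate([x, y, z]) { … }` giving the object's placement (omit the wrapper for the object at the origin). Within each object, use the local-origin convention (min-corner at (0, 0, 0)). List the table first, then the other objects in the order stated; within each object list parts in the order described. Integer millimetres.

translate([0, 0, 649]) cube([1206, 742, 37]);
translate([14, 14, 0]) cube([42, 42, 649]);
translate([1150, 14, 0]) cube([42, 42, 649]);
translate([14, 686, 0]) cube([42, 42, 649]);
translate([1150, 686, 0]) cube([42, 42, 649]);
translate([0, 0, 686]) {
  cube([50, 46, 2424]);
  translate([355, 0, 0]) cube([50, 46, 2424]);
  translate([50, 0, 241]) cube([305, 46, 28]);
  translate([50, 0, 527]) cube([305, 46, 28]);
  translate([50, 0, 813]) cube([305, 46, 28]);
  translate([50, 0, 1099]) cube([305, 46, 28]);
  translate([50, 0, 1385]) cube([305, 46, 28]);
  translate([50, 0, 1671]) cube([305, 46, 28]);
  translate([50, 0, 1957]) cube([305, 46, 28]);
  translate([50, 0, 2243]) cube([305, 46, 28]);
}
translate([456, -416, 0]) {
  translate([0, 0, 371]) cube([294, 256, 37]);
  translate([22, 22, 0]) cylinder(h = 371, r = 22);
  translate([272, 22, 0]) cylinder(h = 371, r = 22);
  translate([22, 234, 0]) cylinder(h = 371, r = 22);
  translate([272, 234, 0]) cylinder(h = 371, r = 22);
}
translate([456, 902, 0]) {
  translate([0, 0, 371]) cube([294, 256, 37]);
  translate([22, 22, 0]) cylinder(h = 371, r = 22);
  translate([272, 22, 0]) cylinder(h = 371, r = 22);
  translate([22, 234, 0]) cylinder(h = 371, r = 22);
  translate([272, 234, 0]) cylinder(h = 371, r = 22);
}
translate([-454, 243, 0]) {
  translate([0, 0, 371]) cube([294, 256, 37]);
  translate([22, 22, 0]) cylinder(h = 371, r = 22);
  translate([272, 22, 0]) cylinder(h = 371, r = 22);
  translate([22, 234, 0]) cylinder(h = 371, r = 22);
  translate([272, 234, 0]) cylinder(h = 371, r = 22);
}
translate([1366, 243, 0]) {
  translate([0, 0, 371]) cube([294, 256, 37]);
  translate([22, 22, 0]) cylinder(h = 371, r = 22);
  translate([272, 22, 0]) cylinder(h = 371, r = 22);
  translate([22, 234, 0]) cylinder(h = 371, r = 22);
  translate([272, 234, 0]) cylinder(h = 371, r = 22);
}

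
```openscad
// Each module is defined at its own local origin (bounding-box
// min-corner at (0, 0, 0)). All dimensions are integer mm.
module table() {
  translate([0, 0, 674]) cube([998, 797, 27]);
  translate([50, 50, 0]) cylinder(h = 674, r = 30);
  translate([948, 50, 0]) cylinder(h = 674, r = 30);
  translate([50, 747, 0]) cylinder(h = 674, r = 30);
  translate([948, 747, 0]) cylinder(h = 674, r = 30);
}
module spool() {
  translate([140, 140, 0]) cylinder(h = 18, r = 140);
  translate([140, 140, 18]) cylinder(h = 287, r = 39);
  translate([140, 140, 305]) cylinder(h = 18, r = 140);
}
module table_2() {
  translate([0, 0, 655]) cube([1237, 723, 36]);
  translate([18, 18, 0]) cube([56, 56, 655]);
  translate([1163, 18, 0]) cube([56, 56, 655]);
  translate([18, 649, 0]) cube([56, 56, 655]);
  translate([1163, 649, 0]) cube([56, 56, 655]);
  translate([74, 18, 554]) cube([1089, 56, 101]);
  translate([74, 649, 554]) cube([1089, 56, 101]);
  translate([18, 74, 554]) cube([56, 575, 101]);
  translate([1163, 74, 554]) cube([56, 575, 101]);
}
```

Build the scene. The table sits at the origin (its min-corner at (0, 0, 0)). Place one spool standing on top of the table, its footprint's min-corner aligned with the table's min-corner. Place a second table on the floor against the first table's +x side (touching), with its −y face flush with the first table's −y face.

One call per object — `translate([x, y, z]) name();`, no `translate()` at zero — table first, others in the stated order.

table();
translate([0, 0, 701]) spool();
translate([998, 0, 0]) table_2();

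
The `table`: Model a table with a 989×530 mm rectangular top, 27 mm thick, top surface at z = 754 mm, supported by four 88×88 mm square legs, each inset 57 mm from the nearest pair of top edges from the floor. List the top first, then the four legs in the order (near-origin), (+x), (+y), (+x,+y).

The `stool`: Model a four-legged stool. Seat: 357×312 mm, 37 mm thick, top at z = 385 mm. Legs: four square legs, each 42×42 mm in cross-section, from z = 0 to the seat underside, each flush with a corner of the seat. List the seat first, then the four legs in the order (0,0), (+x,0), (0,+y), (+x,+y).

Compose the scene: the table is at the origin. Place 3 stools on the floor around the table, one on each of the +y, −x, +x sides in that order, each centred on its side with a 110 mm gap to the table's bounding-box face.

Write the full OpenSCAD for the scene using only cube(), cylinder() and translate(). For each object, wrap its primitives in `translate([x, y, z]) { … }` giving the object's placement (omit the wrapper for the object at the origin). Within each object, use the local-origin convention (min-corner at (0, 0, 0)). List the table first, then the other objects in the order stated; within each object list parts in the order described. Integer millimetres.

translate([0, 0, 727]) cube([989, 530, 27]);
translate([57, 57, 0]) cube([88, 88, 727]);
translate([844, 57, 0]) cube([88, 88, 727]);
translate([57, 385, 0]) cube([88, 88, 727]);
translate([844, 385, 0]) cube([88, 88, 727]);
translate([316, 640, 0]) {
  translate([0, 0, 348]) cube([357, 312, 37]);
  cube([42, 42, 348]);
  translate([315, 0, 0]) cube([42, 42, 348]);
  translate([0, 270, 0]) cube([42, 42, 348]);
  translate([315, 270, 0]) cube([42, 42, 348]);
}
translate([-467, 109, 0]) {
  translate([0, 0, 348]) cube([357, 312, 37]);
  cube([42, 42, 348]);
  translate([315, 0, 0]) cube([42, 42, 348]);
  translate([0, 270, 0]) cube([42, 42, 348]);
  translate([315, 270, 0]) cube([42, 42, 348]);
}
translate([1099, 109, 0]) {
  translate([0, 0, 348]) cube([357, 312, 37]);
  cube([42, 42, 348]);
  translate([315, 0, 0]) cube([42, 42, 348]);
  translate([0, 270, 0]) cube([42, 42, 348]);
  translate([315, 270, 0]) cube([42, 42, 348]);
}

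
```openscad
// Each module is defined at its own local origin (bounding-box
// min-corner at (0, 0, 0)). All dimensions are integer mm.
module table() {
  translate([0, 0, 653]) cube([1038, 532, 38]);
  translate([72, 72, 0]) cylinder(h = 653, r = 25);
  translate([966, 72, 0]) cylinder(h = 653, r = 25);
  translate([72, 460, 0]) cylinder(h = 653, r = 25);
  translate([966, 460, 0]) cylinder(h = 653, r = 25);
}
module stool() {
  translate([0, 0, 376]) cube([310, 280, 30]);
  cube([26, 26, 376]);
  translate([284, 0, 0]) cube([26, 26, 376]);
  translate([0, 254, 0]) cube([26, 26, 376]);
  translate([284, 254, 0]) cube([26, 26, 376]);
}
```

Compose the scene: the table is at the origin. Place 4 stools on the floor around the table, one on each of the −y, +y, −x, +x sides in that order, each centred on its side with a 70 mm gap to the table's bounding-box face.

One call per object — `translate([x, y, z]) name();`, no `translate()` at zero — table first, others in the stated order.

table();
translate([364, -350, 0]) stool();
translate([364, 602, 0]) stool();
translate([-380, 126, 0]) stool();
translate([1108, 126, 0]) stool();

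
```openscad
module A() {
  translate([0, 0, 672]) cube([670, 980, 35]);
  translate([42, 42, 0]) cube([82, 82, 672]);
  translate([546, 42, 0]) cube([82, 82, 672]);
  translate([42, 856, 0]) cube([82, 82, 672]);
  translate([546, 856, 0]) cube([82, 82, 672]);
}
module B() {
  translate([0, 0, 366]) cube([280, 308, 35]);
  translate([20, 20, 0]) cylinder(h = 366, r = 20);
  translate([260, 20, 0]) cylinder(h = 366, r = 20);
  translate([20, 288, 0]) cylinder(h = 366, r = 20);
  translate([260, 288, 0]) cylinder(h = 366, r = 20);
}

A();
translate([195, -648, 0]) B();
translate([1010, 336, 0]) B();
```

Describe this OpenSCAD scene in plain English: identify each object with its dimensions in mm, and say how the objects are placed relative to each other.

A is a rectangular dining table. The top is 670×980×35 mm with its upper surface at z = 707 mm. It stands on four 82×82 mm square legs, each inset 42 mm from the nearest pair of top edges, running from the floor to the underside of the top.

B is a four-legged stool. The seat is 280×308 mm, 35 mm thick, top at z = 401 mm. It stands on four round legs, each 40 mm in diameter, from z = 0 to the seat underside, each leg's axis is inset half a diameter from the nearest pair of seat edges (so the leg's bounding box is flush with the corner).

Two stools sit around the table at the −y, +x sides.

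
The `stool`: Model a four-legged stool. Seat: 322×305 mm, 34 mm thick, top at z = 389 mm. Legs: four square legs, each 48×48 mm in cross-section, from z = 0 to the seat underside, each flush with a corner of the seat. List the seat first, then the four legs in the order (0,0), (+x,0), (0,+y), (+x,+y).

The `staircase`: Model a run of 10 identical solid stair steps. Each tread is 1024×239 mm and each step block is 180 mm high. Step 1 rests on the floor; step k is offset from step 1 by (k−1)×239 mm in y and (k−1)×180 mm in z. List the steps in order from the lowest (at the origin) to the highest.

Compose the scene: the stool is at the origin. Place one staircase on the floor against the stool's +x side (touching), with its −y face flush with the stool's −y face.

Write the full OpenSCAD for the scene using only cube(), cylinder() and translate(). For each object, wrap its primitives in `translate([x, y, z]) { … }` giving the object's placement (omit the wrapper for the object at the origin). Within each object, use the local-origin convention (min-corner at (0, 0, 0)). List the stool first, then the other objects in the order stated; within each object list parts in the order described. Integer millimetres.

translate([0, 0, 355]) cube([322, 305, 34]);
cube([48, 48, 355]);
translate([274, 0, 0]) cube([48, 48, 355]);
translate([0, 257, 0]) cube([48, 48, 355]);
translate([274, 257, 0]) cube([48, 48, 355]);
translate([322, 0, 0]) {
  cube([1024, 239, 180]);
  translate([0, 239, 180]) cube([1024, 239, 180]);
  translate([0, 478, 360]) cube([1024, 239, 180]);
  translate([0, 717, 540]) cube([1024, 239, 180]);
  translate([0, 956, 720]) cube([1024, 239, 180]);
  translate([0, 1195, 900]) cube([1024, 239, 180]);
  translate([0, 1434, 1080]) cube([1024, 239, 180]);
  translate([0, 1673, 1260]) cube([1024, 239, 180]);
  translate([0, 1912, 1440]) cube([1024, 239, 180]);
  translate([0, 2151, 1620]) cube([1024, 239, 180]);
}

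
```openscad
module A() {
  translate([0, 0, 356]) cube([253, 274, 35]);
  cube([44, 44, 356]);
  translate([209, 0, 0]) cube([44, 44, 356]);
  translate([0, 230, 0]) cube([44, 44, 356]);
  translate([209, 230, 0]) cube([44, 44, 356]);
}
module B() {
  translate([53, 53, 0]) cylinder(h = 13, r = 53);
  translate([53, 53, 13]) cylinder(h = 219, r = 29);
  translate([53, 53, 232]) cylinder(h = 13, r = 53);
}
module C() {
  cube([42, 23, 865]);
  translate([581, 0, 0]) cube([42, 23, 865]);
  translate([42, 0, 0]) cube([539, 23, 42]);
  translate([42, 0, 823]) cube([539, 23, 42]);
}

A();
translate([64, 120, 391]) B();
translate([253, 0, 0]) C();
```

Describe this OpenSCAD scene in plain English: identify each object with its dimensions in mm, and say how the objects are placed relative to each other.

A is a simple wooden stool: a rectangular seat 253 mm (x) by 274 mm (y), 35 mm thick, top face at z = 391 mm, on four square legs, each 44×44 mm in cross-section. The legs rest on z = 0, each flush with a corner of the seat.

B is a spool: two coaxial disc flanges of radius 53 mm and thickness 13 mm, joined by a core cylinder of radius 29 mm and height 219 mm. The lower flange rests on z = 0 and the three cylinders share a vertical axis.

C is a picture frame with a 539×781 mm rectangular opening (x by z) and a uniform 42 mm border on every side. Frame depth is 23 mm along y. It is built from two vertical stiles running the full outside height and two horizontal rails spanning the gap between the stiles.

The spool is on top of the stool. The picture frame is against the stool's +x side, with their −y faces flush.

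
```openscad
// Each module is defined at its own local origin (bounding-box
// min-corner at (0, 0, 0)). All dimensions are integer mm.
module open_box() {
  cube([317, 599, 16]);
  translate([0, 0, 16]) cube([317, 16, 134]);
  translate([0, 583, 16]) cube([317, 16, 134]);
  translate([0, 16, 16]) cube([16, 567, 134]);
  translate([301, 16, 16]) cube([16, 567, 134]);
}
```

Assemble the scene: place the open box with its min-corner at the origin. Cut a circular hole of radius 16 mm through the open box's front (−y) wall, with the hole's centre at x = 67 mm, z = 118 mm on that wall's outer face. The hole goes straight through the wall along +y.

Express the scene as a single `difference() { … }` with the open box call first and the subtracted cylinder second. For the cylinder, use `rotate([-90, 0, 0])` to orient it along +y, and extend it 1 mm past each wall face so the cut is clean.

difference() {
  open_box();
  translate([67, -1, 118]) rotate([-90, 0, 0]) cylinder(h = 18, r = 16);
}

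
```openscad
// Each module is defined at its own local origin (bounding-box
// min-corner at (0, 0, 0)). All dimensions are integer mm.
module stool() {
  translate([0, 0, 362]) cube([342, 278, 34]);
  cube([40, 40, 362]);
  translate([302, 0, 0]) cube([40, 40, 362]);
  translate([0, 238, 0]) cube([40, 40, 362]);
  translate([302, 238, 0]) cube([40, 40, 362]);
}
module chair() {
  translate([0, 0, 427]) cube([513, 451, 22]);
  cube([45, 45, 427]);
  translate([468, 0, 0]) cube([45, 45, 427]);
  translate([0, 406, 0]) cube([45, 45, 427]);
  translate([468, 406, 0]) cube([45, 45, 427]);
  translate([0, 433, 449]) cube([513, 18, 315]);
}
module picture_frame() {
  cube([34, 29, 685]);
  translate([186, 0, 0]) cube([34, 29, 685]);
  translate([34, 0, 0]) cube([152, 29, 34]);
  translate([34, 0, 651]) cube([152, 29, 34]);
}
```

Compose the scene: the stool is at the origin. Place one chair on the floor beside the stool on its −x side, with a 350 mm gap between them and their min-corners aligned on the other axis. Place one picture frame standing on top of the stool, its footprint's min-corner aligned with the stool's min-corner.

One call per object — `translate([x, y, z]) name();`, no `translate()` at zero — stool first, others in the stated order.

stool();
translate([-863, 0, 0]) chair();
translate([0, 0, 396]) picture_frame();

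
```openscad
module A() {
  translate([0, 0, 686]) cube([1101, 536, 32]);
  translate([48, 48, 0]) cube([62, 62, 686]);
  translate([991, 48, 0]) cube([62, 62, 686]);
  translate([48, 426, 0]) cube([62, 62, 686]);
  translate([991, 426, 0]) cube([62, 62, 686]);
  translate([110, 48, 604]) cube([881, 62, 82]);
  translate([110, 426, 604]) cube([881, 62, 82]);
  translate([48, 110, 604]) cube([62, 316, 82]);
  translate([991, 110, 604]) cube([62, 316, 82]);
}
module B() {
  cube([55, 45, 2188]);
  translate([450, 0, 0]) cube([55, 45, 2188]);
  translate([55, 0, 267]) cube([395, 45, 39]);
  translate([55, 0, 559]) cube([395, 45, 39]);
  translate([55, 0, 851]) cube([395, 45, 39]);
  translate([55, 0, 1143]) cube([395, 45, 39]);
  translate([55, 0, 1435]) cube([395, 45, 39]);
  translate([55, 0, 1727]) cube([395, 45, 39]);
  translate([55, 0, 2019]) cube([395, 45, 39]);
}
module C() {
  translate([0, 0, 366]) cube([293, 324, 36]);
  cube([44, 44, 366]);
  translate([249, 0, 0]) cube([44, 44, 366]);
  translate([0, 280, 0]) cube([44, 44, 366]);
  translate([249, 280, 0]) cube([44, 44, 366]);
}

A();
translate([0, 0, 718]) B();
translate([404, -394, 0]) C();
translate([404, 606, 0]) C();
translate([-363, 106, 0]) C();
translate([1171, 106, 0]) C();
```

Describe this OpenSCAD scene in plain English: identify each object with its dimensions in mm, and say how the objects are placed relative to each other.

A is a table with a 1101×536 mm rectangular top, 32 mm thick, top surface at z = 718 mm, supported by four 62×62 mm square legs, each inset 48 mm from the nearest pair of top edges, running from the floor. Four apron rails, 62 mm thick and 82 mm tall, run between adjacent legs with their top edges flush with the underside of the top and their outer faces flush with the legs' outer faces.

B is a straight ladder. Two 55×45 mm vertical rails, 2188 mm tall, stand 505 mm apart (outside-to-outside) with their front faces coplanar on the −y side. 7 rungs, each 45 mm deep and 39 mm tall, span between the inner faces of the rails, front faces flush with the rails. The lowest rung's underside is at z = 267 mm and rungs are spaced 292 mm apart (underside to underside).

C is a simple wooden stool: a rectangular seat 293 mm (x) by 324 mm (y), 36 mm thick, top face at z = 402 mm, on four square legs, each 44×44 mm in cross-section. The legs rest on z = 0, each flush with a corner of the seat.

The ladder is on top of the table. Four stools sit around the table at the −y, +y, −x, +x sides.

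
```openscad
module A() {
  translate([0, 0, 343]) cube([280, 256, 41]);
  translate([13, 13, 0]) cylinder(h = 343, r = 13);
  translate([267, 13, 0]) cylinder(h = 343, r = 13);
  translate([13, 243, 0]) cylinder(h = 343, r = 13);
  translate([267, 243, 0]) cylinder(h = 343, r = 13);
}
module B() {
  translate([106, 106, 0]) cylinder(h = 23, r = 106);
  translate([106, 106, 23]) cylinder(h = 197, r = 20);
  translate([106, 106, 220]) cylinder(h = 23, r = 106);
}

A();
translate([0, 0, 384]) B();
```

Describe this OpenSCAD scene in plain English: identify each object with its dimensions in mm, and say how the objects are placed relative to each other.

A is a four-legged stool. The seat is 280×256 mm, 41 mm thick, top at z = 384 mm. It stands on four round legs, each 26 mm in diameter, from z = 0 to the seat underside, each leg's axis is inset half a diameter from the nearest pair of seat edges (so the leg's bounding box is flush with the corner).

B is a spool: two coaxial disc flanges of radius 106 mm and thickness 23 mm, joined by a core cylinder of radius 20 mm and height 197 mm. The lower flange rests on z = 0 and the three cylinders share a vertical axis.

The spool is on top of the stool.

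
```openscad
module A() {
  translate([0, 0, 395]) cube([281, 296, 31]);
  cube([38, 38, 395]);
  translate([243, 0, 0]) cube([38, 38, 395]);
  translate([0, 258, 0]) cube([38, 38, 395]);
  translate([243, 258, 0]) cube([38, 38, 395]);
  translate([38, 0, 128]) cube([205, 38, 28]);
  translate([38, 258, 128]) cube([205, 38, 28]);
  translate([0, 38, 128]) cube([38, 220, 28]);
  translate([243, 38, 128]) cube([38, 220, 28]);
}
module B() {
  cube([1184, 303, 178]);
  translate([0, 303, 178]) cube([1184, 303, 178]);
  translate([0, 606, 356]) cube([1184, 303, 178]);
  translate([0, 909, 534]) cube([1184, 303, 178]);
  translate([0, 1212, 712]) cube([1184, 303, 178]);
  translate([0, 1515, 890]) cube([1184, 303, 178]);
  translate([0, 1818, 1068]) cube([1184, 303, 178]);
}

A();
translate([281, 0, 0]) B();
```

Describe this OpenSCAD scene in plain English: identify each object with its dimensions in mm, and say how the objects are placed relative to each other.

A is a four-legged stool. The seat is 281×296 mm, 31 mm thick, top at z = 426 mm. It stands on four square legs, each 38×38 mm in cross-section, from z = 0 to the seat underside, each flush with a corner of the seat. Four stretchers, 38 mm wide and 28 mm tall, connect adjacent legs with their undersides at z = 128 mm, each running between the inner faces of the legs it joins and aligned with the legs' outer faces on the other axis.

B is a run of 7 identical solid stair steps. Each tread is 1184×303 mm and each step block is 178 mm high. Step 1 rests on the floor; step k is offset from step 1 by (k−1)×303 mm in y and (k−1)×178 mm in z.

The staircase is against the stool's +x side, with their −y faces flush.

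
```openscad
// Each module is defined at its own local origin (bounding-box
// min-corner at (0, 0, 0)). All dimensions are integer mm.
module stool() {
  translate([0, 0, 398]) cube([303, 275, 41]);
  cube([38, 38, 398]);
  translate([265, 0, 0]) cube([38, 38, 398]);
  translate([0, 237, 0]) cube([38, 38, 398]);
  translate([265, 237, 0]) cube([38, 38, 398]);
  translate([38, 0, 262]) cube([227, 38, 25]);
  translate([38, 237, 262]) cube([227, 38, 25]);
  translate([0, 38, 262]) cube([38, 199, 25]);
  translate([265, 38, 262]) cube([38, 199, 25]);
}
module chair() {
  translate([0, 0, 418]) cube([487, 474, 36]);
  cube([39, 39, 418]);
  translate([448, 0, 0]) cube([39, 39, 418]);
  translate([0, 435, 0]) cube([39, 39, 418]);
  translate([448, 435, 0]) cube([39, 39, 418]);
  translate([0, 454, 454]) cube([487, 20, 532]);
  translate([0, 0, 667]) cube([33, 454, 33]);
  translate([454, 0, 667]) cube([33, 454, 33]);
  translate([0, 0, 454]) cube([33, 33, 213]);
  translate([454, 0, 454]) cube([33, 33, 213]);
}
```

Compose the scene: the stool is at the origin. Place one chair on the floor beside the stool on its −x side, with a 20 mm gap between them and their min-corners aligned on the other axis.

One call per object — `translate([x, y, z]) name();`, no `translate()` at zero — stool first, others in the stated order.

stool();
translate([-507, 0, 0]) chair();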